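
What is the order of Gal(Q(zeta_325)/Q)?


|Gal(Q(zeta_325)/Q)| = phi(325)
= 240

240


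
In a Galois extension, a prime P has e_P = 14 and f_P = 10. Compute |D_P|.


|D_P| = e * f
= 14 * 10
= 140

140


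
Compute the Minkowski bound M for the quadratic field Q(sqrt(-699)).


d = -699, d mod 4 = 1, so disc(K) = d = -699; |disc(K)| = 699
Imaginary quadratic field, so n = 2, s = r2 = 1, r1 = 0
M = (n!/n^n) * (4/pi)^s * sqrt(|disc(K)|) = (2!/2^2) * (4/pi)^1 * sqrt(699)
= 0.5 * 1.273240 * 26.438608
= 16.8313

16.8313


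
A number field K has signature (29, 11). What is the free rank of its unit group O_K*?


By Dirichlet's unit theorem:
rank = r1 + r2 - 1
= 29 + 11 - 1
= 39

39


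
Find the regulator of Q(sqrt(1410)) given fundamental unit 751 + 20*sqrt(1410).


epsilon = 751 + 20*sqrt(1410)
= 1501.9993
R = ln(1501.9993)
= 7.3146

7.3146


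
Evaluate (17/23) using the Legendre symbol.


p = 23 is prime, so compute (17/23) with the reciprocity algorithm (Jacobi-symbol steps: pull out 2s via (2/n), flip via reciprocity, reduce):
  reciprocity: (17/23) -> +(23/17)
  reduce: (6/17)
  pull out 2: (2/17) = +1  (since 17 mod 8 = 1)
  reciprocity: (3/17) -> +(17/3)
  reduce: (2/3)
  pull out 2: (2/3) = -1  (since 3 mod 8 = 3)
  (1/3) = 1
Product of signs = -1
(17/23) = -1

-1


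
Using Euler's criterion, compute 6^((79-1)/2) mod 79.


p = 79 is prime and the exponent is (p-1)/2 = 39, so by Euler's criterion 6^39 = (6/79) = +1 or -1 mod 79.
Compute by square-and-multiply:
  39 = 32 + 4 + 2 + 1 (binary 100111)
  Repeated squaring mod 79: 6^1 = 6, 6^2 = 36, 6^4 = 32, 6^8 = 76, 6^16 = 9, 6^32 = 2
  6^39 = 6^32 * 6^4 * 6^2 * 6^1 = 2 * 32 * 36 * 6 mod 79
    2 * 32 = 64 = 64 mod 79
    64 * 36 = 2304 = 13 mod 79
    13 * 6 = 78 = 78 mod 79
  6^39 = 78 mod 79
Result 78 = p - 1 = -1 mod 79: 6 is a quadratic non-residue mod 79. As a residue in [0, p-1] the value is 78.
6^39 mod 79 = 78

78


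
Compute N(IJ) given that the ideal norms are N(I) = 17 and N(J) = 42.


N(IJ) = N(I) * N(J)
= 17 * 42
= 714

714


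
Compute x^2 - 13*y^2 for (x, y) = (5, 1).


x^2 - d*y^2
= 5^2 - 13*1^2
= 25 - 13
= 12

12


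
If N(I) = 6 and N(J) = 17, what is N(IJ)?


N(IJ) = N(I) * N(J)
= 6 * 17
= 102

102


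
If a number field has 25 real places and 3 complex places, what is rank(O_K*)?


By Dirichlet's unit theorem:
rank = r1 + r2 - 1
= 25 + 3 - 1
= 27

27


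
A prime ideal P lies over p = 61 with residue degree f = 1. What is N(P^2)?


N(P^a) = p^(a*f)
= 61^(2*1)
= 61^2
= 3721

3721


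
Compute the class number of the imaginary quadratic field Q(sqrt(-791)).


K = Q(sqrt(-791)). d mod 4 = 1, so D = disc(K) = d = -791
h(K) equals the number of primitive reduced positive-definite forms (a, b, c) = a*x^2 + b*x*y + c*y^2 with b^2 - 4ac = D,
where reduced means |b| <= a <= c, with b >= 0 whenever |b| = a or a = c, and primitive means gcd(a, b, c) = 1.
Reduced forces 3a^2 <= |D| = 791, so 1 <= a <= 16; b must have the parity of D, and c = (b^2 - D)/(4a) must be an integer >= a.
Enumerate a = 1..16, b in [-a, a]:
  a=1: (1, 1, 198)  [1]
  a=2: (2, -1, 99), (2, 1, 99)  [2]
  a=3: (3, -1, 66), (3, 1, 66)  [2]
  a=4: (4, -3, 50), (4, 3, 50)  [2]
  a=5: (5, -3, 40), (5, 3, 40)  [2]
  a=6: (6, -5, 34), (6, -1, 33), (6, 1, 33), (6, 5, 34)  [4]
  a=7: (7, 7, 30)  [1]
  a=8: (8, -3, 25), (8, 3, 25)  [2]
  a=9: (9, -1, 22), (9, 1, 22)  [2]
  a=10: (10, -7, 21), (10, -3, 20), (10, 3, 20), (10, 7, 21)  [4]
  a=11: (11, -1, 18), (11, 1, 18)  [2]
  a=12: (12, -11, 19), (12, -5, 17), (12, 5, 17), (12, 11, 19)  [4]
  a=13: none
  a=14: (14, -7, 15), (14, 7, 15)  [2]
  a=15: (15, -13, 16), (15, 13, 16)  [2]
  a=16: none
Total reduced forms: 1 + 2 + 2 + 2 + 2 + 4 + 1 + 2 + 2 + 4 + 2 + 4 + 2 + 2 = 32
h = 32

32


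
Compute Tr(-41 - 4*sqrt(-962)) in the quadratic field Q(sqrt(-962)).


Tr(a + b*sqrt(d)) = (a + b*sqrt(d)) + (a - b*sqrt(d)) = 2a
= 2 * (-41)
= -82

-82


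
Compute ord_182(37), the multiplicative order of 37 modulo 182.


We want ord_182(37), the smallest k >= 1 with 37^k = 1 mod 182.
n = 182 = 2 * 7 * 13, phi(182) = 72; the order divides phi(n).
Divisors of 72: 1, 2, 3, 4, 6, 8, 9, 12, 18, 24, 36, 72
Repeated squaring mod 182: 37^1 = 37, 37^2 = 95, 37^4 = 107, 37^8 = 165, 37^16 = 107, 37^32 = 165, 37^64 = 107
Test divisors in increasing order:
  k=1: 37^1 = 37 mod 182
  k=2: 37^2 = 95 mod 182
  k=3: 37^3 = 95 * 37 = 57 mod 182
  k=4: 37^4 = 107 mod 182
  k=6: 37^6 = 107 * 95 = 155 mod 182
  k=8: 37^8 = 165 mod 182
  k=9: 37^9 = 165 * 37 = 99 mod 182
  k=12: 37^12 = 165 * 107 = 1 mod 182  <- first divisor giving 1
Order = 12

12


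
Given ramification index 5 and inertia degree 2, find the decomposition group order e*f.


|D_P| = e * f
= 5 * 2
= 10

10


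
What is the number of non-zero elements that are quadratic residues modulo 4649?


For prime p, the number of non-zero quadratic residues is (p-1)/2.
= (4649-1)/2
= 2324

2324


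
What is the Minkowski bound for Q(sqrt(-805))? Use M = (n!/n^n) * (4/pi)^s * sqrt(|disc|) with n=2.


d = -805, d mod 4 = 3, so disc(K) = 4d = -3220; |disc(K)| = 3220
Imaginary quadratic field, so n = 2, s = r2 = 1, r1 = 0
M = (n!/n^n) * (4/pi)^s * sqrt(|disc(K)|) = (2!/2^2) * (4/pi)^1 * sqrt(3220)
= 0.5 * 1.273240 * 56.745044
= 36.1250

36.1250


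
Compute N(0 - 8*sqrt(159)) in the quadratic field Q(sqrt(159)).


N(a + b*sqrt(d)) = a^2 - d*b^2
= (0)^2 - (159)*(-8)^2
= 0 - 10176
= -10176

-10176


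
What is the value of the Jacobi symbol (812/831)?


Compute (812/831) via quadratic reciprocity:
  pull out 2: (2/831) = +1  (since 831 mod 8 = 7)
  pull out 2: (2/831) = +1  (since 831 mod 8 = 7)
  reciprocity: (203/831) -> -(831/203)
  reduce: (19/203)
  reciprocity: (19/203) -> -(203/19)
  reduce: (13/19)
  reciprocity: (13/19) -> +(19/13)
  reduce: (6/13)
  pull out 2: (2/13) = -1  (since 13 mod 8 = 5)
  reciprocity: (3/13) -> +(13/3)
  reduce: (1/3)
  (1/3) = 1
Product of signs = -1

-1


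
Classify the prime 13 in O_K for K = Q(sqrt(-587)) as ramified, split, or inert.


K = Q(sqrt(-587)). Since d mod 4 = 1, disc(K) = -587.
Check p | disc: -587 mod 13 = 11.
p does not divide disc. Compute Legendre symbol (d/p):
11^((13-1)/2) mod 13 = -1
(d/p) = -1, so p is inert: (p) stays prime with e=1, f=2, g=1.
Therefore p is inert.

inert


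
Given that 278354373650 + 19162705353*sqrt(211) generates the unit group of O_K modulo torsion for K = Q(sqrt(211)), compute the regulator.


epsilon = 278354373650 + 19162705353*sqrt(211)
= 5.5671e+11
R = ln(5.5671e+11)
= 27.0453

27.0453


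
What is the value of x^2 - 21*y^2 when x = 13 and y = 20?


x^2 - d*y^2
= 13^2 - 21*20^2
= 169 - 8400
= -8231

-8231


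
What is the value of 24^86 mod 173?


p = 173 is prime and the exponent is (p-1)/2 = 86, so by Euler's criterion 24^86 = (24/173) = +1 or -1 mod 173.
Compute by square-and-multiply:
  86 = 64 + 16 + 4 + 2 (binary 1010110)
  Repeated squaring mod 173: 24^1 = 24, 24^2 = 57, 24^4 = 135, 24^8 = 60, 24^16 = 140, 24^32 = 51, 24^64 = 6
  24^86 = 24^64 * 24^16 * 24^4 * 24^2 = 6 * 140 * 135 * 57 mod 173
    6 * 140 = 840 = 148 mod 173
    148 * 135 = 19980 = 85 mod 173
    85 * 57 = 4845 = 1 mod 173
  24^86 = 1 mod 173
Result 1: 24 is a quadratic residue mod 173.
24^86 mod 173 = 1

1


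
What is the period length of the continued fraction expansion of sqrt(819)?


Run the CF algorithm for sqrt(819).
a_0 = floor(sqrt(819)) = 28; set m_0=0, q_0=1.
Recurrence: m' = q*a - m,  q' = (d - m'^2)/q,  a' = floor((a_0 + m')/q').
  step 1: m=28, q=35, a=1
  step 2: m=7, q=22, a=1
  step 3: m=15, q=27, a=1
  step 4: m=12, q=25, a=1
  step 5: m=13, q=26, a=1
  step 6: m=13, q=25, a=1
  step 7: m=12, q=27, a=1
  step 8: m=15, q=22, a=1
  step 9: m=7, q=35, a=1
  step 10: m=28, q=1, a=56
a_10 = 2*a_0 = 56, so the period closes here.
sqrt(819) = [28; 1, 1, 1, 1, 1, 1, 1, 1, 1, 56]
Period length = 10

10


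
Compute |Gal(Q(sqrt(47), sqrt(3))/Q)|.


The 2 square roots of distinct primes are multiplicatively independent over Q,
so [K:Q] = 2^2 and Gal(K/Q) is isomorphic to (Z/2Z)^2.
|Gal| = 2^2 = 4

4


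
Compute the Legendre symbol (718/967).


p = 967 is prime, so compute (718/967) with the reciprocity algorithm (Jacobi-symbol steps: pull out 2s via (2/n), flip via reciprocity, reduce):
  pull out 2: (2/967) = +1  (since 967 mod 8 = 7)
  reciprocity: (359/967) -> -(967/359)
  reduce: (249/359)
  reciprocity: (249/359) -> +(359/249)
  reduce: (110/249)
  pull out 2: (2/249) = +1  (since 249 mod 8 = 1)
  reciprocity: (55/249) -> +(249/55)
  reduce: (29/55)
  reciprocity: (29/55) -> +(55/29)
  reduce: (26/29)
  pull out 2: (2/29) = -1  (since 29 mod 8 = 5)
  reciprocity: (13/29) -> +(29/13)
  reduce: (3/13)
  reciprocity: (3/13) -> +(13/3)
  reduce: (1/3)
  (1/3) = 1
Product of signs = 1
(718/967) = 1

1


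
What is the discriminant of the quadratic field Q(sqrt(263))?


For K = Q(sqrt(d)) with d squarefree: disc(K) = d if d = 1 mod 4, and disc(K) = 4d if d = 2 or 3 mod 4.
Here d = 263, and d mod 4 = 3.
d = 3 mod 4, not 1 (O_K = Z[sqrt(d)]), so disc(K) = 4d = 4 * (263) = 1052

1052


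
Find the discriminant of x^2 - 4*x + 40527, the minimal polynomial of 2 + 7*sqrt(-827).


The element 2 + 7*sqrt(-827) has minimal polynomial:
x^2 - 4*x + 40527
Discriminant = (-4)^2 - 4*(40527)
= 16 - 162108
= -162092

-162092


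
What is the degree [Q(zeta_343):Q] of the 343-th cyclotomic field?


The degree equals Euler's totient phi(343).
343 = 7^3
phi(343) = 294

294


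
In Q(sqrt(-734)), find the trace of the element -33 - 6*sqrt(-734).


Tr(a + b*sqrt(d)) = (a + b*sqrt(d)) + (a - b*sqrt(d)) = 2a
= 2 * (-33)
= -66

-66


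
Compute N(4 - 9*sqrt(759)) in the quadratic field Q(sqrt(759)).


N(a + b*sqrt(d)) = a^2 - d*b^2
= (4)^2 - (759)*(-9)^2
= 16 - 61479
= -61463

-61463


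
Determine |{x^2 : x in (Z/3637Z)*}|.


For prime p, the number of non-zero quadratic residues is (p-1)/2.
= (3637-1)/2
= 1818

1818


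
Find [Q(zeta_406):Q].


The degree equals Euler's totient phi(406).
406 = 2 * 7 * 29
phi(406) = 168

168


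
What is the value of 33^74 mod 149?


p = 149 is prime and the exponent is (p-1)/2 = 74, so by Euler's criterion 33^74 = (33/149) = +1 or -1 mod 149.
Compute by square-and-multiply:
  74 = 64 + 8 + 2 (binary 1001010)
  Repeated squaring mod 149: 33^1 = 33, 33^2 = 46, 33^4 = 30, 33^8 = 6, 33^16 = 36, 33^32 = 104, 33^64 = 88
  33^74 = 33^64 * 33^8 * 33^2 = 88 * 6 * 46 mod 149
    88 * 6 = 528 = 81 mod 149
    81 * 46 = 3726 = 1 mod 149
  33^74 = 1 mod 149
Result 1: 33 is a quadratic residue mod 149.
33^74 mod 149 = 1

1


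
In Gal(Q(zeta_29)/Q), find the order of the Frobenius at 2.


The Frobenius at p in Gal(Q(zeta_n)/Q) = (Z/nZ)* is the class of p, so its order is ord_29(2), the smallest k >= 1 with 2^k = 1 mod 29.
n = 29 = 29, phi(29) = 28; the order divides phi(n).
Divisors of 28: 1, 2, 4, 7, 14, 28
Repeated squaring mod 29: 2^1 = 2, 2^2 = 4, 2^4 = 16, 2^8 = 24, 2^16 = 25
Test divisors in increasing order:
  k=1: 2^1 = 2 mod 29
  k=2: 2^2 = 4 mod 29
  k=4: 2^4 = 16 mod 29
  k=7: 2^7 = 16 * 4 * 2 = 12 mod 29
  k=14: 2^14 = 24 * 16 * 4 = 28 mod 29
  k=28: 2^28 = 25 * 24 * 16 = 1 mod 29  <- first divisor giving 1
Order = 28

28


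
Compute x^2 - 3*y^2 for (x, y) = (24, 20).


x^2 - d*y^2
= 24^2 - 3*20^2
= 576 - 1200
= -624

-624


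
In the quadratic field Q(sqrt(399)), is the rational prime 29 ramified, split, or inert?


K = Q(sqrt(399)). Since d mod 4 = 3, disc(K) = 1596.
Check p | disc: 1596 mod 29 = 1.
p does not divide disc. Compute Legendre symbol (d/p):
22^((29-1)/2) mod 29 = 1
(d/p) = 1, so p splits: (p) = P*P' with e=1, f=1, g=2.
Therefore p is split.

split


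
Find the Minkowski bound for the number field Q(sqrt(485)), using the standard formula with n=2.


d = 485, d mod 4 = 1, so disc(K) = d = 485; |disc(K)| = 485
Real quadratic field, so n = 2, s = r2 = 0, r1 = 2
M = (n!/n^n) * (4/pi)^s * sqrt(|disc(K)|) = (2!/2^2) * (4/pi)^0 * sqrt(485)
= 0.5 * 1.000000 * 22.022716
= 11.0114

11.0114


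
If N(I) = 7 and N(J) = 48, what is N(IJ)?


N(IJ) = N(I) * N(J)
= 7 * 48
= 336

336


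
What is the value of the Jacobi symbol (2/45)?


Compute (2/45) via quadratic reciprocity:
  pull out 2: (2/45) = -1  (since 45 mod 8 = 5)
  (1/45) = 1
Product of signs = -1

-1


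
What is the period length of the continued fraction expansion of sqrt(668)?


Run the CF algorithm for sqrt(668).
a_0 = floor(sqrt(668)) = 25; set m_0=0, q_0=1.
Recurrence: m' = q*a - m,  q' = (d - m'^2)/q,  a' = floor((a_0 + m')/q').
  step 1: m=25, q=43, a=1
  step 2: m=18, q=8, a=5
  step 3: m=22, q=23, a=2
  step 4: m=24, q=4, a=12
  step 5: m=24, q=23, a=2
  step 6: m=22, q=8, a=5
  step 7: m=18, q=43, a=1
  step 8: m=25, q=1, a=50
a_8 = 2*a_0 = 50, so the period closes here.
sqrt(668) = [25; 1, 5, 2, 12, 2, 5, 1, 50]
Period length = 8

8


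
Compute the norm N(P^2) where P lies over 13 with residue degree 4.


N(P^a) = p^(a*f)
= 13^(2*4)
= 13^8
= 815730721

815730721


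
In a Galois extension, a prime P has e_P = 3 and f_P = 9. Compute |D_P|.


|D_P| = e * f
= 3 * 9
= 27

27


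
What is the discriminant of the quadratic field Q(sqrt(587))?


For K = Q(sqrt(d)) with d squarefree: disc(K) = d if d = 1 mod 4, and disc(K) = 4d if d = 2 or 3 mod 4.
Here d = 587, and d mod 4 = 3.
d = 3 mod 4, not 1 (O_K = Z[sqrt(d)]), so disc(K) = 4d = 4 * (587) = 2348

2348


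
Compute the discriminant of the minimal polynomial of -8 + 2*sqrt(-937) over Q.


The element -8 + 2*sqrt(-937) has minimal polynomial:
x^2 + 16*x + 3812
Discriminant = (16)^2 - 4*(3812)
= 256 - 15248
= -14992

-14992


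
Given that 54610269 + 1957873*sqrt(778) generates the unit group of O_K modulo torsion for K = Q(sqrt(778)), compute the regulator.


epsilon = 54610269 + 1957873*sqrt(778)
= 1.0922e+08
R = ln(1.0922e+08)
= 18.5089

18.5089


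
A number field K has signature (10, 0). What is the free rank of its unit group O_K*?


By Dirichlet's unit theorem:
rank = r1 + r2 - 1
= 10 + 0 - 1
= 9

9


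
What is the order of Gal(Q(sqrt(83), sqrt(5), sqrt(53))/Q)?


The 3 square roots of distinct primes are multiplicatively independent over Q,
so [K:Q] = 2^3 and Gal(K/Q) is isomorphic to (Z/2Z)^3.
|Gal| = 2^3 = 8

8


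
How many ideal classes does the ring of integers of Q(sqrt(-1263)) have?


K = Q(sqrt(-1263)). d mod 4 = 1, so D = disc(K) = d = -1263
h(K) equals the number of primitive reduced positive-definite forms (a, b, c) = a*x^2 + b*x*y + c*y^2 with b^2 - 4ac = D,
where reduced means |b| <= a <= c, with b >= 0 whenever |b| = a or a = c, and primitive means gcd(a, b, c) = 1.
Reduced forces 3a^2 <= |D| = 1263, so 1 <= a <= 20; b must have the parity of D, and c = (b^2 - D)/(4a) must be an integer >= a.
Enumerate a = 1..20, b in [-a, a]:
  a=1: (1, 1, 316)  [1]
  a=2: (2, -1, 158), (2, 1, 158)  [2]
  a=3: (3, 3, 106)  [1]
  a=4: (4, -1, 79), (4, 1, 79)  [2]
  a=5: none
  a=6: (6, -3, 53), (6, 3, 53)  [2]
  a=7: (7, -5, 46), (7, 5, 46)  [2]
  a=8: (8, -7, 41), (8, 7, 41)  [2]
  a=9..11: none
  a=12: (12, -9, 28), (12, 9, 28)  [2]
  a=13: none
  a=14: (14, -9, 24), (14, -5, 23), (14, 5, 23), (14, 9, 24)  [4]
  a=15: none
  a=16: (16, -9, 21), (16, 9, 21)  [2]
  a=17..20: none
Total reduced forms: 1 + 2 + 1 + 2 + 2 + 2 + 2 + 2 + 4 + 2 = 20
h = 20

20


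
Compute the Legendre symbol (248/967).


p = 967 is prime, so compute (248/967) with the reciprocity algorithm (Jacobi-symbol steps: pull out 2s via (2/n), flip via reciprocity, reduce):
  pull out 2: (2/967) = +1  (since 967 mod 8 = 7)
  pull out 2: (2/967) = +1  (since 967 mod 8 = 7)
  pull out 2: (2/967) = +1  (since 967 mod 8 = 7)
  reciprocity: (31/967) -> -(967/31)
  reduce: (6/31)
  pull out 2: (2/31) = +1  (since 31 mod 8 = 7)
  reciprocity: (3/31) -> -(31/3)
  reduce: (1/3)
  (1/3) = 1
Product of signs = 1
(248/967) = 1

1


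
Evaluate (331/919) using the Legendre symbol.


p = 919 is prime, so compute (331/919) with the reciprocity algorithm (Jacobi-symbol steps: pull out 2s via (2/n), flip via reciprocity, reduce):
  reciprocity: (331/919) -> -(919/331)
  reduce: (257/331)
  reciprocity: (257/331) -> +(331/257)
  reduce: (74/257)
  pull out 2: (2/257) = +1  (since 257 mod 8 = 1)
  reciprocity: (37/257) -> +(257/37)
  reduce: (35/37)
  reciprocity: (35/37) -> +(37/35)
  reduce: (2/35)
  pull out 2: (2/35) = -1  (since 35 mod 8 = 3)
  (1/35) = 1
Product of signs = 1
(331/919) = 1

1


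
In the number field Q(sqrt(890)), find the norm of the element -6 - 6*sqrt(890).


N(a + b*sqrt(d)) = a^2 - d*b^2
= (-6)^2 - (890)*(-6)^2
= 36 - 32040
= -32004

-32004


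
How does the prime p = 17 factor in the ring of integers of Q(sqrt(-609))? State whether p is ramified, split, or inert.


K = Q(sqrt(-609)). Since d mod 4 = 3, disc(K) = -2436.
Check p | disc: -2436 mod 17 = 12.
p does not divide disc. Compute Legendre symbol (d/p):
3^((17-1)/2) mod 17 = -1
(d/p) = -1, so p is inert: (p) stays prime with e=1, f=2, g=1.
Therefore p is inert.

inert


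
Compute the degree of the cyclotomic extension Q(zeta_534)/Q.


The degree equals Euler's totient phi(534).
534 = 2 * 3 * 89
phi(534) = 176

176


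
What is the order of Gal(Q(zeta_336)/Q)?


|Gal(Q(zeta_336)/Q)| = phi(336)
= 96

96


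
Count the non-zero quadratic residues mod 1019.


For prime p, the number of non-zero quadratic residues is (p-1)/2.
= (1019-1)/2
= 509

509


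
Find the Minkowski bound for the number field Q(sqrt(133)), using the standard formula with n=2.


d = 133, d mod 4 = 1, so disc(K) = d = 133; |disc(K)| = 133
Real quadratic field, so n = 2, s = r2 = 0, r1 = 2
M = (n!/n^n) * (4/pi)^s * sqrt(|disc(K)|) = (2!/2^2) * (4/pi)^0 * sqrt(133)
= 0.5 * 1.000000 * 11.532563
= 5.7663

5.7663


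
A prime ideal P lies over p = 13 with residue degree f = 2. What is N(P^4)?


N(P^a) = p^(a*f)
= 13^(4*2)
= 13^8
= 815730721

815730721


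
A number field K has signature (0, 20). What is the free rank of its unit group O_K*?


By Dirichlet's unit theorem:
rank = r1 + r2 - 1
= 0 + 20 - 1
= 19

19


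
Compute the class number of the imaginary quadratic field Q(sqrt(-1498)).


K = Q(sqrt(-1498)). d mod 4 = 2, so D = disc(K) = 4d = -5992
h(K) equals the number of primitive reduced positive-definite forms (a, b, c) = a*x^2 + b*x*y + c*y^2 with b^2 - 4ac = D,
where reduced means |b| <= a <= c, with b >= 0 whenever |b| = a or a = c, and primitive means gcd(a, b, c) = 1.
Reduced forces 3a^2 <= |D| = 5992, so 1 <= a <= 44; b must have the parity of D, and c = (b^2 - D)/(4a) must be an integer >= a.
Enumerate a = 1..44, b in [-a, a]:
  a=1: (1, 0, 1498)  [1]
  a=2: (2, 0, 749)  [1]
  a=3..6: none
  a=7: (7, 0, 214)  [1]
  a=8..10: none
  a=11: (11, -6, 137), (11, 6, 137)  [2]
  a=12: none
  a=13: (13, -12, 118), (13, 12, 118)  [2]
  a=14: (14, 0, 107)  [1]
  a=15..16: none
  a=17: (17, -14, 91), (17, 14, 91)  [2]
  a=18..21: none
  a=22: (22, -16, 71), (22, 16, 71)  [2]
  a=23..25: none
  a=26: (26, -12, 59), (26, 12, 59)  [2]
  a=27..33: none
  a=34: (34, -20, 47), (34, 20, 47)  [2]
  a=35..44: none
Total reduced forms: 1 + 1 + 1 + 2 + 2 + 1 + 2 + 2 + 2 + 2 = 16
h = 16

16


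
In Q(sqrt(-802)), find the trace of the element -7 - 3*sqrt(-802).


Tr(a + b*sqrt(d)) = (a + b*sqrt(d)) + (a - b*sqrt(d)) = 2a
= 2 * (-7)
= -14

-14


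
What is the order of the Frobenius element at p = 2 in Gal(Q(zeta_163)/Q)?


The Frobenius at p in Gal(Q(zeta_n)/Q) = (Z/nZ)* is the class of p, so its order is ord_163(2), the smallest k >= 1 with 2^k = 1 mod 163.
n = 163 = 163, phi(163) = 162; the order divides phi(n).
Divisors of 162: 1, 2, 3, 6, 9, 18, 27, 54, 81, 162
Repeated squaring mod 163: 2^1 = 2, 2^2 = 4, 2^4 = 16, 2^8 = 93, 2^16 = 10, 2^32 = 100, 2^64 = 57, 2^128 = 152
Test divisors in increasing order:
  k=1: 2^1 = 2 mod 163
  k=2: 2^2 = 4 mod 163
  k=3: 2^3 = 4 * 2 = 8 mod 163
  k=6: 2^6 = 16 * 4 = 64 mod 163
  k=9: 2^9 = 93 * 2 = 23 mod 163
  k=18: 2^18 = 10 * 4 = 40 mod 163
  k=27: 2^27 = 10 * 93 * 4 * 2 = 105 mod 163
  k=54: 2^54 = 100 * 10 * 16 * 4 = 104 mod 163
  k=81: 2^81 = 57 * 10 * 2 = 162 mod 163
  k=162: 2^162 = 152 * 100 * 4 = 1 mod 163  <- first divisor giving 1
Order = 162

162


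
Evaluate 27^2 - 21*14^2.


x^2 - d*y^2
= 27^2 - 21*14^2
= 729 - 4116
= -3387

-3387


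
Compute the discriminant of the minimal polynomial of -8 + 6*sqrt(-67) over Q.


The element -8 + 6*sqrt(-67) has minimal polynomial:
x^2 + 16*x + 2476
Discriminant = (16)^2 - 4*(2476)
= 256 - 9904
= -9648

-9648


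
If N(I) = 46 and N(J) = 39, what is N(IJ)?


N(IJ) = N(I) * N(J)
= 46 * 39
= 1794

1794


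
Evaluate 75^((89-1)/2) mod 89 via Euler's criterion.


p = 89 is prime and the exponent is (p-1)/2 = 44, so by Euler's criterion 75^44 = (75/89) = +1 or -1 mod 89.
Compute by square-and-multiply:
  44 = 32 + 8 + 4 (binary 101100)
  Repeated squaring mod 89: 75^1 = 75, 75^2 = 18, 75^4 = 57, 75^8 = 45, 75^16 = 67, 75^32 = 39
  75^44 = 75^32 * 75^8 * 75^4 = 39 * 45 * 57 mod 89
    39 * 45 = 1755 = 64 mod 89
    64 * 57 = 3648 = 88 mod 89
  75^44 = 88 mod 89
Result 88 = p - 1 = -1 mod 89: 75 is a quadratic non-residue mod 89. As a residue in [0, p-1] the value is 88.
75^44 mod 89 = 88

88


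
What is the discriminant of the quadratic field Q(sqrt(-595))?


For K = Q(sqrt(d)) with d squarefree: disc(K) = d if d = 1 mod 4, and disc(K) = 4d if d = 2 or 3 mod 4.
Here d = -595, and d mod 4 = 1.
d = 1 mod 4 (O_K = Z[(1+sqrt(d))/2]), so disc(K) = d = -595

-595


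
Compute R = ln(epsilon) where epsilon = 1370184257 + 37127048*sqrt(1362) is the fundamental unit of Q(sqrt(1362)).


epsilon = 1370184257 + 37127048*sqrt(1362)
= 2.7404e+09
R = ln(2.7404e+09)
= 21.7314

21.7314


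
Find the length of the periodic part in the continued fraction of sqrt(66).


Run the CF algorithm for sqrt(66).
a_0 = floor(sqrt(66)) = 8; set m_0=0, q_0=1.
Recurrence: m' = q*a - m,  q' = (d - m'^2)/q,  a' = floor((a_0 + m')/q').
  step 1: m=8, q=2, a=8
  step 2: m=8, q=1, a=16
a_2 = 2*a_0 = 16, so the period closes here.
sqrt(66) = [8; 8, 16]
Period length = 2

2


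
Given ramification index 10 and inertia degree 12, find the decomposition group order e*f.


|D_P| = e * f
= 10 * 12
= 120

120


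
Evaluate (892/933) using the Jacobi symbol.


Compute (892/933) via quadratic reciprocity:
  pull out 2: (2/933) = -1  (since 933 mod 8 = 5)
  pull out 2: (2/933) = -1  (since 933 mod 8 = 5)
  reciprocity: (223/933) -> +(933/223)
  reduce: (41/223)
  reciprocity: (41/223) -> +(223/41)
  reduce: (18/41)
  pull out 2: (2/41) = +1  (since 41 mod 8 = 1)
  reciprocity: (9/41) -> +(41/9)
  reduce: (5/9)
  reciprocity: (5/9) -> +(9/5)
  reduce: (4/5)
  pull out 2: (2/5) = -1  (since 5 mod 8 = 5)
  pull out 2: (2/5) = -1  (since 5 mod 8 = 5)
  (1/5) = 1
Product of signs = 1

1


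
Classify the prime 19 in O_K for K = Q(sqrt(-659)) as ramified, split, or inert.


K = Q(sqrt(-659)). Since d mod 4 = 1, disc(K) = -659.
Check p | disc: -659 mod 19 = 6.
p does not divide disc. Compute Legendre symbol (d/p):
6^((19-1)/2) mod 19 = 1
(d/p) = 1, so p splits: (p) = P*P' with e=1, f=1, g=2.
Therefore p is split.

split


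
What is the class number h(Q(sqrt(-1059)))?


K = Q(sqrt(-1059)). d mod 4 = 1, so D = disc(K) = d = -1059
h(K) equals the number of primitive reduced positive-definite forms (a, b, c) = a*x^2 + b*x*y + c*y^2 with b^2 - 4ac = D,
where reduced means |b| <= a <= c, with b >= 0 whenever |b| = a or a = c, and primitive means gcd(a, b, c) = 1.
Reduced forces 3a^2 <= |D| = 1059, so 1 <= a <= 18; b must have the parity of D, and c = (b^2 - D)/(4a) must be an integer >= a.
Enumerate a = 1..18, b in [-a, a]:
  a=1: (1, 1, 265)  [1]
  a=2: none
  a=3: (3, 3, 89)  [1]
  a=4: none
  a=5: (5, -1, 53), (5, 1, 53)  [2]
  a=6..14: none
  a=15: (15, -9, 19), (15, 9, 19)  [2]
  a=16..18: none
Total reduced forms: 1 + 1 + 2 + 2 = 6
h = 6

6


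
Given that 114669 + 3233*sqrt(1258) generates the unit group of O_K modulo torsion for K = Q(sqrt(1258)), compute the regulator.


epsilon = 114669 + 3233*sqrt(1258)
= 229338.0000
R = ln(229338.0000)
= 12.3430

12.3430


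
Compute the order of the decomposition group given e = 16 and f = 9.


|D_P| = e * f
= 16 * 9
= 144

144


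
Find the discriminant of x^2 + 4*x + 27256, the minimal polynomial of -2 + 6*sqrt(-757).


The element -2 + 6*sqrt(-757) has minimal polynomial:
x^2 + 4*x + 27256
Discriminant = (4)^2 - 4*(27256)
= 16 - 109024
= -109008

-109008


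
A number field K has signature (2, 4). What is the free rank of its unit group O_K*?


By Dirichlet's unit theorem:
rank = r1 + r2 - 1
= 2 + 4 - 1
= 5

5


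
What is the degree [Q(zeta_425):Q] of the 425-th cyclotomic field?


The degree equals Euler's totient phi(425).
425 = 5^2 * 17
phi(425) = 320

320


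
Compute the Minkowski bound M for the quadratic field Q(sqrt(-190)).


d = -190, d mod 4 = 2, so disc(K) = 4d = -760; |disc(K)| = 760
Imaginary quadratic field, so n = 2, s = r2 = 1, r1 = 0
M = (n!/n^n) * (4/pi)^s * sqrt(|disc(K)|) = (2!/2^2) * (4/pi)^1 * sqrt(760)
= 0.5 * 1.273240 * 27.568098
= 17.5504

17.5504


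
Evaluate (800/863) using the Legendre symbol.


p = 863 is prime, so compute (800/863) with the reciprocity algorithm (Jacobi-symbol steps: pull out 2s via (2/n), flip via reciprocity, reduce):
  pull out 2: (2/863) = +1  (since 863 mod 8 = 7)
  pull out 2: (2/863) = +1  (since 863 mod 8 = 7)
  pull out 2: (2/863) = +1  (since 863 mod 8 = 7)
  pull out 2: (2/863) = +1  (since 863 mod 8 = 7)
  pull out 2: (2/863) = +1  (since 863 mod 8 = 7)
  reciprocity: (25/863) -> +(863/25)
  reduce: (13/25)
  reciprocity: (13/25) -> +(25/13)
  reduce: (12/13)
  pull out 2: (2/13) = -1  (since 13 mod 8 = 5)
  pull out 2: (2/13) = -1  (since 13 mod 8 = 5)
  reciprocity: (3/13) -> +(13/3)
  reduce: (1/3)
  (1/3) = 1
Product of signs = 1
(800/863) = 1

1


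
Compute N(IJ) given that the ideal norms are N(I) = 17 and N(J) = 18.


N(IJ) = N(I) * N(J)
= 17 * 18
= 306

306


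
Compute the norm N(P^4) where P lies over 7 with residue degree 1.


N(P^a) = p^(a*f)
= 7^(4*1)
= 7^4
= 2401

2401


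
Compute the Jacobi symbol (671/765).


Compute (671/765) via quadratic reciprocity:
  reciprocity: (671/765) -> +(765/671)
  reduce: (94/671)
  pull out 2: (2/671) = +1  (since 671 mod 8 = 7)
  reciprocity: (47/671) -> -(671/47)
  reduce: (13/47)
  reciprocity: (13/47) -> +(47/13)
  reduce: (8/13)
  pull out 2: (2/13) = -1  (since 13 mod 8 = 5)
  pull out 2: (2/13) = -1  (since 13 mod 8 = 5)
  pull out 2: (2/13) = -1  (since 13 mod 8 = 5)
  (1/13) = 1
Product of signs = 1

1


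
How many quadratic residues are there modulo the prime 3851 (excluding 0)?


For prime p, the number of non-zero quadratic residues is (p-1)/2.
= (3851-1)/2
= 1925

1925


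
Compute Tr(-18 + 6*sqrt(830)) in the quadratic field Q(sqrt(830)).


Tr(a + b*sqrt(d)) = (a + b*sqrt(d)) + (a - b*sqrt(d)) = 2a
= 2 * (-18)
= -36

-36


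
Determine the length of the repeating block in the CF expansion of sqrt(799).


Run the CF algorithm for sqrt(799).
a_0 = floor(sqrt(799)) = 28; set m_0=0, q_0=1.
Recurrence: m' = q*a - m,  q' = (d - m'^2)/q,  a' = floor((a_0 + m')/q').
  step 1: m=28, q=15, a=3
  step 2: m=17, q=34, a=1
  step 3: m=17, q=15, a=3
  step 4: m=28, q=1, a=56
a_4 = 2*a_0 = 56, so the period closes here.
sqrt(799) = [28; 3, 1, 3, 56]
Period length = 4

4


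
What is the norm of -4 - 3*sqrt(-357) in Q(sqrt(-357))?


N(a + b*sqrt(d)) = a^2 - d*b^2
= (-4)^2 - (-357)*(-3)^2
= 16 + 3213
= 3229

3229


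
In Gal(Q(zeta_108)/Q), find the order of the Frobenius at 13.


The Frobenius at p in Gal(Q(zeta_n)/Q) = (Z/nZ)* is the class of p, so its order is ord_108(13), the smallest k >= 1 with 13^k = 1 mod 108.
n = 108 = 2^2 * 3^3, phi(108) = 36; the order divides phi(n).
Divisors of 36: 1, 2, 3, 4, 6, 9, 12, 18, 36
Repeated squaring mod 108: 13^1 = 13, 13^2 = 61, 13^4 = 49, 13^8 = 25, 13^16 = 85, 13^32 = 97
Test divisors in increasing order:
  k=1: 13^1 = 13 mod 108
  k=2: 13^2 = 61 mod 108
  k=3: 13^3 = 61 * 13 = 37 mod 108
  k=4: 13^4 = 49 mod 108
  k=6: 13^6 = 49 * 61 = 73 mod 108
  k=9: 13^9 = 25 * 13 = 1 mod 108  <- first divisor giving 1
Order = 9

9


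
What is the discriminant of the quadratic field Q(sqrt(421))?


For K = Q(sqrt(d)) with d squarefree: disc(K) = d if d = 1 mod 4, and disc(K) = 4d if d = 2 or 3 mod 4.
Here d = 421, and d mod 4 = 1.
d = 1 mod 4 (O_K = Z[(1+sqrt(d))/2]), so disc(K) = d = 421

421


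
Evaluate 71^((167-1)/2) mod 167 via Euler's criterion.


p = 167 is prime and the exponent is (p-1)/2 = 83, so by Euler's criterion 71^83 = (71/167) = +1 or -1 mod 167.
Compute by square-and-multiply:
  83 = 64 + 16 + 2 + 1 (binary 1010011)
  Repeated squaring mod 167: 71^1 = 71, 71^2 = 31, 71^4 = 126, 71^8 = 11, 71^16 = 121, 71^32 = 112, 71^64 = 19
  71^83 = 71^64 * 71^16 * 71^2 * 71^1 = 19 * 121 * 31 * 71 mod 167
    19 * 121 = 2299 = 128 mod 167
    128 * 31 = 3968 = 127 mod 167
    127 * 71 = 9017 = 166 mod 167
  71^83 = 166 mod 167
Result 166 = p - 1 = -1 mod 167: 71 is a quadratic non-residue mod 167. As a residue in [0, p-1] the value is 166.
71^83 mod 167 = 166

166


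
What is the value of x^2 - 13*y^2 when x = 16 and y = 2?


x^2 - d*y^2
= 16^2 - 13*2^2
= 256 - 52
= 204

204


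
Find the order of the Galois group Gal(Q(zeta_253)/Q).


|Gal(Q(zeta_253)/Q)| = phi(253)
= 220

220


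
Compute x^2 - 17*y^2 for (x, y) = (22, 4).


x^2 - d*y^2
= 22^2 - 17*4^2
= 484 - 272
= 212

212


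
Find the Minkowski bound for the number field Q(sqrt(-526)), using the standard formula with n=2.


d = -526, d mod 4 = 2, so disc(K) = 4d = -2104; |disc(K)| = 2104
Imaginary quadratic field, so n = 2, s = r2 = 1, r1 = 0
M = (n!/n^n) * (4/pi)^s * sqrt(|disc(K)|) = (2!/2^2) * (4/pi)^1 * sqrt(2104)
= 0.5 * 1.273240 * 45.869380
= 29.2014

29.2014


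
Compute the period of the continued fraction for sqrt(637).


Run the CF algorithm for sqrt(637).
a_0 = floor(sqrt(637)) = 25; set m_0=0, q_0=1.
Recurrence: m' = q*a - m,  q' = (d - m'^2)/q,  a' = floor((a_0 + m')/q').
  step 1: m=25, q=12, a=4
  step 2: m=23, q=9, a=5
  step 3: m=22, q=17, a=2
  step 4: m=12, q=29, a=1
  step 5: m=17, q=12, a=3
  step 6: m=19, q=23, a=1
  step 7: m=4, q=27, a=1
  step 8: m=23, q=4, a=12
  step 9: m=25, q=3, a=16
  step 10: m=23, q=36, a=1
  step 11: m=13, q=13, a=2
  step 12: m=13, q=36, a=1
  step 13: m=23, q=3, a=16
  step 14: m=25, q=4, a=12
  step 15: m=23, q=27, a=1
  step 16: m=4, q=23, a=1
  step 17: m=19, q=12, a=3
  step 18: m=17, q=29, a=1
  step 19: m=12, q=17, a=2
  step 20: m=22, q=9, a=5
  step 21: m=23, q=12, a=4
  step 22: m=25, q=1, a=50
a_22 = 2*a_0 = 50, so the period closes here.
sqrt(637) = [25; 4, 5, 2, 1, 3, 1, 1, 12, 16, 1, 2, 1, 16, 12, 1, 1, 3, 1, 2, 5, 4, 50]
Period length = 22

22


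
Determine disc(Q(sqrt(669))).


For K = Q(sqrt(d)) with d squarefree: disc(K) = d if d = 1 mod 4, and disc(K) = 4d if d = 2 or 3 mod 4.
Here d = 669, and d mod 4 = 1.
d = 1 mod 4 (O_K = Z[(1+sqrt(d))/2]), so disc(K) = d = 669

669


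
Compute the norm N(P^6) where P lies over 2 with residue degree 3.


N(P^a) = p^(a*f)
= 2^(6*3)
= 2^18
= 262144

262144


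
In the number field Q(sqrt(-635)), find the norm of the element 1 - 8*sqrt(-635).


N(a + b*sqrt(d)) = a^2 - d*b^2
= (1)^2 - (-635)*(-8)^2
= 1 + 40640
= 40641

40641


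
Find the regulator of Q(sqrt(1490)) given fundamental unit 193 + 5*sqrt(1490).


epsilon = 193 + 5*sqrt(1490)
= 386.0026
R = ln(386.0026)
= 5.9558

5.9558


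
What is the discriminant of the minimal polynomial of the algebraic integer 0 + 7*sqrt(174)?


The element 0 + 7*sqrt(174) has minimal polynomial:
x^2 + 0*x - 8526
Discriminant = (0)^2 - 4*(-8526)
= 0 + 34104
= 34104

34104


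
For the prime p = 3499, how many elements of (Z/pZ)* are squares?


For prime p, the number of non-zero quadratic residues is (p-1)/2.
= (3499-1)/2
= 1749

1749


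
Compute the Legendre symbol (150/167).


p = 167 is prime, so compute (150/167) with the reciprocity algorithm (Jacobi-symbol steps: pull out 2s via (2/n), flip via reciprocity, reduce):
  pull out 2: (2/167) = +1  (since 167 mod 8 = 7)
  reciprocity: (75/167) -> -(167/75)
  reduce: (17/75)
  reciprocity: (17/75) -> +(75/17)
  reduce: (7/17)
  reciprocity: (7/17) -> +(17/7)
  reduce: (3/7)
  reciprocity: (3/7) -> -(7/3)
  reduce: (1/3)
  (1/3) = 1
Product of signs = 1
(150/167) = 1

1


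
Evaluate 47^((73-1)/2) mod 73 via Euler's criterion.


p = 73 is prime and the exponent is (p-1)/2 = 36, so by Euler's criterion 47^36 = (47/73) = +1 or -1 mod 73.
Compute by square-and-multiply:
  36 = 32 + 4 (binary 100100)
  Repeated squaring mod 73: 47^1 = 47, 47^2 = 19, 47^4 = 69, 47^8 = 16, 47^16 = 37, 47^32 = 55
  47^36 = 47^32 * 47^4 = 55 * 69 mod 73
    55 * 69 = 3795 = 72 mod 73
  47^36 = 72 mod 73
Result 72 = p - 1 = -1 mod 73: 47 is a quadratic non-residue mod 73. As a residue in [0, p-1] the value is 72.
47^36 mod 73 = 72

72


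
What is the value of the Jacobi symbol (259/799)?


Compute (259/799) via quadratic reciprocity:
  reciprocity: (259/799) -> -(799/259)
  reduce: (22/259)
  pull out 2: (2/259) = -1  (since 259 mod 8 = 3)
  reciprocity: (11/259) -> -(259/11)
  reduce: (6/11)
  pull out 2: (2/11) = -1  (since 11 mod 8 = 3)
  reciprocity: (3/11) -> -(11/3)
  reduce: (2/3)
  pull out 2: (2/3) = -1  (since 3 mod 8 = 3)
  (1/3) = 1
Product of signs = 1

1


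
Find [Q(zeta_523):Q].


The degree equals Euler's totient phi(523).
523 = 523
phi(523) = 522

522


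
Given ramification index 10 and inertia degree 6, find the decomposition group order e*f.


|D_P| = e * f
= 10 * 6
= 60

60


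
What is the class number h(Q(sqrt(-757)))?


K = Q(sqrt(-757)). d mod 4 = 3, so D = disc(K) = 4d = -3028
h(K) equals the number of primitive reduced positive-definite forms (a, b, c) = a*x^2 + b*x*y + c*y^2 with b^2 - 4ac = D,
where reduced means |b| <= a <= c, with b >= 0 whenever |b| = a or a = c, and primitive means gcd(a, b, c) = 1.
Reduced forces 3a^2 <= |D| = 3028, so 1 <= a <= 31; b must have the parity of D, and c = (b^2 - D)/(4a) must be an integer >= a.
Enumerate a = 1..31, b in [-a, a]:
  a=1: (1, 0, 757)  [1]
  a=2: (2, 2, 379)  [1]
  a=3..12: none
  a=13: (13, -12, 61), (13, 12, 61)  [2]
  a=14..16: none
  a=17: (17, -10, 46), (17, 10, 46)  [2]
  a=18..22: none
  a=23: (23, -10, 34), (23, 10, 34)  [2]
  a=24..25: none
  a=26: (26, -14, 31), (26, 14, 31)  [2]
  a=27..31: none
Total reduced forms: 1 + 1 + 2 + 2 + 2 + 2 = 10
h = 10

10


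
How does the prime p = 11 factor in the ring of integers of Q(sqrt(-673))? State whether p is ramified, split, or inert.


K = Q(sqrt(-673)). Since d mod 4 = 3, disc(K) = -2692.
Check p | disc: -2692 mod 11 = 3.
p does not divide disc. Compute Legendre symbol (d/p):
9^((11-1)/2) mod 11 = 1
(d/p) = 1, so p splits: (p) = P*P' with e=1, f=1, g=2.
Therefore p is split.

split


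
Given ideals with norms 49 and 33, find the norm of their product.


N(IJ) = N(I) * N(J)
= 49 * 33
= 1617

1617


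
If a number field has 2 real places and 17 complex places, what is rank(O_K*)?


By Dirichlet's unit theorem:
rank = r1 + r2 - 1
= 2 + 17 - 1
= 18

18


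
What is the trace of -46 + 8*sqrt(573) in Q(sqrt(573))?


Tr(a + b*sqrt(d)) = (a + b*sqrt(d)) + (a - b*sqrt(d)) = 2a
= 2 * (-46)
= -92

-92


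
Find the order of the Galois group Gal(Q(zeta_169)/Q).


|Gal(Q(zeta_169)/Q)| = phi(169)
= 156

156


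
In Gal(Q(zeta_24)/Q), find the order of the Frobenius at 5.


The Frobenius at p in Gal(Q(zeta_n)/Q) = (Z/nZ)* is the class of p, so its order is ord_24(5), the smallest k >= 1 with 5^k = 1 mod 24.
n = 24 = 2^3 * 3, phi(24) = 8; the order divides phi(n).
Divisors of 8: 1, 2, 4, 8
Repeated squaring mod 24: 5^1 = 5, 5^2 = 1, 5^4 = 1, 5^8 = 1
Test divisors in increasing order:
  k=1: 5^1 = 5 mod 24
  k=2: 5^2 = 1 mod 24  <- first divisor giving 1
Order = 2

2


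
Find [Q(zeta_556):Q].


The degree equals Euler's totient phi(556).
556 = 2^2 * 139
phi(556) = 276

276


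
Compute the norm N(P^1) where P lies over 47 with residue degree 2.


N(P^a) = p^(a*f)
= 47^(1*2)
= 47^2
= 2209

2209


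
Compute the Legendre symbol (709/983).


p = 983 is prime, so compute (709/983) with the reciprocity algorithm (Jacobi-symbol steps: pull out 2s via (2/n), flip via reciprocity, reduce):
  reciprocity: (709/983) -> +(983/709)
  reduce: (274/709)
  pull out 2: (2/709) = -1  (since 709 mod 8 = 5)
  reciprocity: (137/709) -> +(709/137)
  reduce: (24/137)
  pull out 2: (2/137) = +1  (since 137 mod 8 = 1)
  pull out 2: (2/137) = +1  (since 137 mod 8 = 1)
  pull out 2: (2/137) = +1  (since 137 mod 8 = 1)
  reciprocity: (3/137) -> +(137/3)
  reduce: (2/3)
  pull out 2: (2/3) = -1  (since 3 mod 8 = 3)
  (1/3) = 1
Product of signs = 1
(709/983) = 1

1


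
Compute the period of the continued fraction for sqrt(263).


Run the CF algorithm for sqrt(263).
a_0 = floor(sqrt(263)) = 16; set m_0=0, q_0=1.
Recurrence: m' = q*a - m,  q' = (d - m'^2)/q,  a' = floor((a_0 + m')/q').
  step 1: m=16, q=7, a=4
  step 2: m=12, q=17, a=1
  step 3: m=5, q=14, a=1
  step 4: m=9, q=13, a=1
  step 5: m=4, q=19, a=1
  step 6: m=15, q=2, a=15
  step 7: m=15, q=19, a=1
  step 8: m=4, q=13, a=1
  step 9: m=9, q=14, a=1
  step 10: m=5, q=17, a=1
  step 11: m=12, q=7, a=4
  step 12: m=16, q=1, a=32
a_12 = 2*a_0 = 32, so the period closes here.
sqrt(263) = [16; 4, 1, 1, 1, 1, 15, 1, 1, 1, 1, 4, 32]
Period length = 12

12


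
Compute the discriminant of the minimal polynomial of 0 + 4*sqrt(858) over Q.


The element 0 + 4*sqrt(858) has minimal polynomial:
x^2 + 0*x - 13728
Discriminant = (0)^2 - 4*(-13728)
= 0 + 54912
= 54912

54912


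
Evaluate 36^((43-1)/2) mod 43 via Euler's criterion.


p = 43 is prime and the exponent is (p-1)/2 = 21, so by Euler's criterion 36^21 = (36/43) = +1 or -1 mod 43.
Compute by square-and-multiply:
  21 = 16 + 4 + 1 (binary 10101)
  Repeated squaring mod 43: 36^1 = 36, 36^2 = 6, 36^4 = 36, 36^8 = 6, 36^16 = 36
  36^21 = 36^16 * 36^4 * 36^1 = 36 * 36 * 36 mod 43
    36 * 36 = 1296 = 6 mod 43
    6 * 36 = 216 = 1 mod 43
  36^21 = 1 mod 43
Result 1: 36 is a quadratic residue mod 43.
36^21 mod 43 = 1

1


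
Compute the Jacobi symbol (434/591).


Compute (434/591) via quadratic reciprocity:
  pull out 2: (2/591) = +1  (since 591 mod 8 = 7)
  reciprocity: (217/591) -> +(591/217)
  reduce: (157/217)
  reciprocity: (157/217) -> +(217/157)
  reduce: (60/157)
  pull out 2: (2/157) = -1  (since 157 mod 8 = 5)
  pull out 2: (2/157) = -1  (since 157 mod 8 = 5)
  reciprocity: (15/157) -> +(157/15)
  reduce: (7/15)
  reciprocity: (7/15) -> -(15/7)
  reduce: (1/7)
  (1/7) = 1
Product of signs = -1

-1


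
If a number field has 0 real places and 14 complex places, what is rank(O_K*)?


By Dirichlet's unit theorem:
rank = r1 + r2 - 1
= 0 + 14 - 1
= 13

13


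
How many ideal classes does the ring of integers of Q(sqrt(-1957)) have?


K = Q(sqrt(-1957)). d mod 4 = 3, so D = disc(K) = 4d = -7828
h(K) equals the number of primitive reduced positive-definite forms (a, b, c) = a*x^2 + b*x*y + c*y^2 with b^2 - 4ac = D,
where reduced means |b| <= a <= c, with b >= 0 whenever |b| = a or a = c, and primitive means gcd(a, b, c) = 1.
Reduced forces 3a^2 <= |D| = 7828, so 1 <= a <= 51; b must have the parity of D, and c = (b^2 - D)/(4a) must be an integer >= a.
Enumerate a = 1..51, b in [-a, a]:
  a=1: (1, 0, 1957)  [1]
  a=2: (2, 2, 979)  [1]
  a=3..10: none
  a=11: (11, -2, 178), (11, 2, 178)  [2]
  a=12..16: none
  a=17: (17, -14, 118), (17, 14, 118)  [2]
  a=18: none
  a=19: (19, 0, 103)  [1]
  a=20..21: none
  a=22: (22, -2, 89), (22, 2, 89)  [2]
  a=23..33: none
  a=34: (34, -14, 59), (34, 14, 59)  [2]
  a=35..36: none
  a=37: (37, -4, 53), (37, 4, 53)  [2]
  a=38: (38, 38, 61)  [1]
  a=39..42: none
  a=43: (43, -16, 47), (43, 16, 47)  [2]
  a=44..51: none
Total reduced forms: 1 + 1 + 2 + 2 + 1 + 2 + 2 + 2 + 1 + 2 = 16
h = 16

16
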